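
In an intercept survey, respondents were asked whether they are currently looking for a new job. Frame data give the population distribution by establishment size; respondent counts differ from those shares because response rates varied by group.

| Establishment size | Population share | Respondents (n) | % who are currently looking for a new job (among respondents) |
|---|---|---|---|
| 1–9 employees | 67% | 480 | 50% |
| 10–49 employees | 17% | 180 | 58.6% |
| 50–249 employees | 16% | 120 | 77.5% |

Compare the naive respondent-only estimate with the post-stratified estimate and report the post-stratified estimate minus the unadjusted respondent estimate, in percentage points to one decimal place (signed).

-0.4 percentage points

Unadjusted (pooled respondent) estimate weights by respondent counts:
  (480/780)×50 + (180/780)×58.6 + (120/780)×77.5 = 56.2154%
Post-stratifying to population shares instead:
  0.67×50 + 0.17×58.6 + 0.16×77.5 = 55.862%
Difference = 55.862 − 56.2154 = -0.3534 pp.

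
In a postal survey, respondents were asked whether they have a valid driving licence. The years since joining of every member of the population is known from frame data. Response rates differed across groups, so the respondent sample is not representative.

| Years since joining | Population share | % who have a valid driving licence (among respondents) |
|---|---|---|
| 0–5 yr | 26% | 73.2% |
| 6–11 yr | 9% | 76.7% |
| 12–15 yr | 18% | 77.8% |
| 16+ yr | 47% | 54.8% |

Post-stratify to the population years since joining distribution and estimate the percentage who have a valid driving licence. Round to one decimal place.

65.7%

Post-stratification weights by population share, not respondent share:
  0–5 yr: 0.26 × 73.2 = 19.032
  6–11 yr: 0.09 × 76.7 = 6.903
  12–15 yr: 0.18 × 77.8 = 14.004
  16+ yr: 0.47 × 54.8 = 25.756
Post-stratified estimate = 65.695 → 65.7%.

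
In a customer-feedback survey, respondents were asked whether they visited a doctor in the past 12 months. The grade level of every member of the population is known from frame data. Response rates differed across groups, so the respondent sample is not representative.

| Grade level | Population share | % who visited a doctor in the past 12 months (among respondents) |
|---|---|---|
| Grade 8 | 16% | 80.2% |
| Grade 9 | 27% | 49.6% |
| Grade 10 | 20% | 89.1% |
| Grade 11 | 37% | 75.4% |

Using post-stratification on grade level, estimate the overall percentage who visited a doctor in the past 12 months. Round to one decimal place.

Each cell contributes population-share × respondent value:
  Grade 8: 0.16 × 80.2 = 12.832
  Grade 9: 0.27 × 49.6 = 13.392
  Grade 10: 0.2 × 89.1 = 17.82
  Grade 11: 0.37 × 75.4 = 27.898
Post-stratified estimate = 71.942 → 71.9%.

71.9%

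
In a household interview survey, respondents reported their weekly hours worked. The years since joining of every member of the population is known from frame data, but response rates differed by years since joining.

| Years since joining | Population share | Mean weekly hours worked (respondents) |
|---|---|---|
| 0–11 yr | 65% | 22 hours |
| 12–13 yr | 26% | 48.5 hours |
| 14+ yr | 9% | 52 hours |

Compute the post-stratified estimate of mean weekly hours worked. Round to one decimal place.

Post-stratification weights by population share, not respondent share:
  0–11 yr: 0.65 × 22 = 14.3
  12–13 yr: 0.26 × 48.5 = 12.61
  14+ yr: 0.09 × 52 = 4.68
Post-stratified estimate = 31.59 → 31.6.

31.6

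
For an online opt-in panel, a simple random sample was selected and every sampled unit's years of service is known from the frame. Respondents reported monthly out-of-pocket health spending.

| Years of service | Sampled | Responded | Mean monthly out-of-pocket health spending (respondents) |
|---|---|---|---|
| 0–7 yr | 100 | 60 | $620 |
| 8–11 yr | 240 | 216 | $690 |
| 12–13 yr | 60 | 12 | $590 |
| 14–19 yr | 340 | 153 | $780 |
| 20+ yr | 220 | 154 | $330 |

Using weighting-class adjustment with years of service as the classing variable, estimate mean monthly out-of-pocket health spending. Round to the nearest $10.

$630

Class response rates: 0–7 yr 60/100 = 60%, 8–11 yr 216/240 = 90%, 12–13 yr 12/60 = 20%, 14–19 yr 153/340 = 45%, 20+ yr 154/220 = 70%.
With weight = n_sampled/n_responded per class, the weighted class total is n_sampled:
  0–7 yr: 100 × 620 = 62,000
  8–11 yr: 240 × 690 = 165,600
  12–13 yr: 60 × 590 = 35,400
  14–19 yr: 340 × 780 = 265,200
  20+ yr: 220 × 330 = 72,600
Adjusted estimate = 600,800 / 960 = 625.833 → $630.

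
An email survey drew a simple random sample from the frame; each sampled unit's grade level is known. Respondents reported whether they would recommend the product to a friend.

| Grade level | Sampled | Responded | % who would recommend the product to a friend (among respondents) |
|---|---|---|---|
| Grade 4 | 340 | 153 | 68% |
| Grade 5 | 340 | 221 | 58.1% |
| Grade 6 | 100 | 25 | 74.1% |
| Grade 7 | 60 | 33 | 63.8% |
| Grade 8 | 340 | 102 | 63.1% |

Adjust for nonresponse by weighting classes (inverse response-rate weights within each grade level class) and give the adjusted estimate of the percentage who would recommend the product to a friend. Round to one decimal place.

64.0%

Response rates by class: Grade 4 153/340 = 45%, Grade 5 221/340 = 65%, Grade 6 25/100 = 25%, Grade 7 33/60 = 55%, Grade 8 102/340 = 30%.
Each respondent's weight = sampled/responded in their class; summing within a class gives n_sampled, so:
  Grade 4: 340 × 68 = 23,120
  Grade 5: 340 × 58.1 = 19,754
  Grade 6: 100 × 74.1 = 7410
  Grade 7: 60 × 63.8 = 3828
  Grade 8: 340 × 63.1 = 21,454
Adjusted estimate = 75,566 / 1,180 = 64.039 → 64.0%.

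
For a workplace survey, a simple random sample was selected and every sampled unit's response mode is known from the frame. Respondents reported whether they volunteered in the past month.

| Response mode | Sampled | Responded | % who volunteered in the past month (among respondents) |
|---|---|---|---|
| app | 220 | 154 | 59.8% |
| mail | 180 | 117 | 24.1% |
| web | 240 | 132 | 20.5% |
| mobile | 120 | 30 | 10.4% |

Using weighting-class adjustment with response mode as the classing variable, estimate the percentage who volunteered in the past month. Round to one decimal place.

Response rates by class: app 154/220 = 70%, mail 117/180 = 65%, web 132/240 = 55%, mobile 30/120 = 25%.
Inverse-response-rate weighting restores each class to its sampled count, so class totals weight by n_sampled:
  app: 220 × 59.8 = 13,156
  mail: 180 × 24.1 = 4338
  web: 240 × 20.5 = 4920
  mobile: 120 × 10.4 = 1248
Adjusted estimate = 23,662 / 760 = 31.1342 → 31.1%.

31.1%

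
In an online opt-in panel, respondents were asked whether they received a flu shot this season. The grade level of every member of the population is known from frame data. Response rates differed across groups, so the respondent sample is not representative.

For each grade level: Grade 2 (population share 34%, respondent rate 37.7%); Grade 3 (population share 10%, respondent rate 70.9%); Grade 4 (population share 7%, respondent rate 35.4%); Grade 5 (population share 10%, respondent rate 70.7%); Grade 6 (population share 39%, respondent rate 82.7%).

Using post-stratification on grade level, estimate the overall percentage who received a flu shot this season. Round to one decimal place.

61.7%

Post-stratification weights by population share, not respondent share:
  Grade 2: 0.34 × 37.7 = 12.818
  Grade 3: 0.1 × 70.9 = 7.09
  Grade 4: 0.07 × 35.4 = 2.478
  Grade 5: 0.1 × 70.7 = 7.07
  Grade 6: 0.39 × 82.7 = 32.253
Post-stratified estimate = 61.709 → 61.7%.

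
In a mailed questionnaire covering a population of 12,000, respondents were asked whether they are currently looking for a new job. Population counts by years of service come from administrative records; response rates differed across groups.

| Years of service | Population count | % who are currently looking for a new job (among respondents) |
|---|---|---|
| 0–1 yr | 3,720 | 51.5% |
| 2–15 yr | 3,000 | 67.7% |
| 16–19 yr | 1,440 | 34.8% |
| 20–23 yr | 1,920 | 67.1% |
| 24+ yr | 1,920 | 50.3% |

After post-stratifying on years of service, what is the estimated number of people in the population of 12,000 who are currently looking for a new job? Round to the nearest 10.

Apply each group's respondent rate to its population count:
  0–1 yr: 3,720 × 51.5% = 1915.8
  2–15 yr: 3,000 × 67.7% = 2031
  16–19 yr: 1,440 × 34.8% = 501.12
  20–23 yr: 1,920 × 67.1% = 1288.32
  24+ yr: 1,920 × 50.3% = 965.76
Estimated total = 6702 → 6,700.

6,700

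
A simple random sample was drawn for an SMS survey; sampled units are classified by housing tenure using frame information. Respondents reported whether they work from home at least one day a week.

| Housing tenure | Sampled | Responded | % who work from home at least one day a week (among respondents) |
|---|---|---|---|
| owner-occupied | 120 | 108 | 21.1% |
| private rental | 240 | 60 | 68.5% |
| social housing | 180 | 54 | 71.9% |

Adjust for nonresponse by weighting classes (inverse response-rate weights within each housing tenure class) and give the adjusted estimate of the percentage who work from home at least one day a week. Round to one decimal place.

Response rates by class: owner-occupied 108/120 = 90%, private rental 60/240 = 25%, social housing 54/180 = 30%.
Each respondent's weight = sampled/responded in their class; summing within a class gives n_sampled, so:
  owner-occupied: 120 × 21.1 = 2532
  private rental: 240 × 68.5 = 16,440
  social housing: 180 × 71.9 = 12942
Adjusted estimate = 31,914 / 540 = 59.1 → 59.1%.

59.1%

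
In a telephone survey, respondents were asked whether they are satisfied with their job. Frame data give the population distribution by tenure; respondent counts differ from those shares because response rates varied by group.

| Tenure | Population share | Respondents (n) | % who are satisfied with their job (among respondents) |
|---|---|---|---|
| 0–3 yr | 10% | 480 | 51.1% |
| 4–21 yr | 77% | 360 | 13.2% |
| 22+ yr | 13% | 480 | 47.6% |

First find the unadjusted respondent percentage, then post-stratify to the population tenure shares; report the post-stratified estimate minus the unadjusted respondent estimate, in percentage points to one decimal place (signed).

-18.0 percentage points

Naive respondent-only estimate (weights = respondent counts):
  (480/1320)×51.1 + (360/1320)×13.2 + (480/1320)×47.6 = 39.4909%
Post-stratified estimate weights by population shares:
  0.1×51.1 + 0.77×13.2 + 0.13×47.6 = 21.462%
Difference = 21.462 − 39.4909 = -18.0289 pp.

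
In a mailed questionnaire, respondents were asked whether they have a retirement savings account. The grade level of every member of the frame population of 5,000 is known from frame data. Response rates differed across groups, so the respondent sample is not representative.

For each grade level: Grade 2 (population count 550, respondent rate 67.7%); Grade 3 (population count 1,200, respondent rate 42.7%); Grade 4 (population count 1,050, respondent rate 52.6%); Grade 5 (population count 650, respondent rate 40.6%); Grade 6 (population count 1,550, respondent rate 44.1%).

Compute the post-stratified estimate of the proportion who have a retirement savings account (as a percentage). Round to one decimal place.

47.7%

Weight each group's respondent value by its population share:
  Grade 2: (550/5,000) × 67.7 = 7.447
  Grade 3: (1,200/5,000) × 42.7 = 10.248
  Grade 4: (1,050/5,000) × 52.6 = 11.046
  Grade 5: (650/5,000) × 40.6 = 5.278
  Grade 6: (1,550/5,000) × 44.1 = 13.671
Post-stratified estimate = 47.69 → 47.7%.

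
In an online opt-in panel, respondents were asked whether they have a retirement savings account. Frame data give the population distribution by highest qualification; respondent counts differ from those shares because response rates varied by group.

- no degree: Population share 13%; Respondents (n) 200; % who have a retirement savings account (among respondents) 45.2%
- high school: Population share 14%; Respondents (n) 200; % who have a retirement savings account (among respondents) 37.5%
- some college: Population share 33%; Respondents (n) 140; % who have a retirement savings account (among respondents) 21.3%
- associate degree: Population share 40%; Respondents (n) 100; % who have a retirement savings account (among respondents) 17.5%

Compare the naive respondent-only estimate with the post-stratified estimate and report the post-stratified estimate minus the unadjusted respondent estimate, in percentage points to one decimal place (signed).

Without adjustment, the pooled respondent share is:
  (200/640)×45.2 + (200/640)×37.5 + (140/640)×21.3 + (100/640)×17.5 = 33.2375%
Reweighting by population highest qualification shares:
  0.13×45.2 + 0.14×37.5 + 0.33×21.3 + 0.4×17.5 = 25.155%
Difference = 25.155 − 33.2375 = -8.0825 pp.

-8.1 percentage points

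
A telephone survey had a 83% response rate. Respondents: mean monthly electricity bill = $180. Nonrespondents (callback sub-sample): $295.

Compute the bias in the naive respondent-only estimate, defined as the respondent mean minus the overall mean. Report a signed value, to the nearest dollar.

Nonresponse fraction = 1 − 0.83 = 0.17.
Bias = (nonresponse fraction) × (respondent mean − nonrespondent mean)
     = 0.17 × (180 − 295) = 0.17 × -115 = -19.55.

-$20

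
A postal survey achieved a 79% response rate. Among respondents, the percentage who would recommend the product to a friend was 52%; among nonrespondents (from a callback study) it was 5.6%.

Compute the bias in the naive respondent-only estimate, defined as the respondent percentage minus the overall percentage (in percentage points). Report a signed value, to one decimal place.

+9.7 percentage points

Nonresponse fraction = 1 − 0.79 = 0.21.
Bias = (nonresponse fraction) × (respondent percentage − nonrespondent percentage)
     = 0.21 × (52 − 5.6) = 0.21 × 46.4 = 9.744.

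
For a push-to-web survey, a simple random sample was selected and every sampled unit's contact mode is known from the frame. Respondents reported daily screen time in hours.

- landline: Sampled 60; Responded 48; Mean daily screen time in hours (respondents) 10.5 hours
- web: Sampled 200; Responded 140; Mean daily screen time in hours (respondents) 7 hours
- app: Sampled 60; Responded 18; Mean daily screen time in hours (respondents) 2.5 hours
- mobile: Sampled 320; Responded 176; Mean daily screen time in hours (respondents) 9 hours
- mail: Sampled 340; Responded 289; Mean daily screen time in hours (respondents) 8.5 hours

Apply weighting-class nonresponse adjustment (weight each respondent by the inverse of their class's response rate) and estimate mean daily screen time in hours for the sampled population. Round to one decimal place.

Class response rates: landline 48/60 = 80%, web 140/200 = 70%, app 18/60 = 30%, mobile 176/320 = 55%, mail 289/340 = 85%.
With weight = n_sampled/n_responded per class, the weighted class total is n_sampled:
  landline: 60 × 10.5 = 630
  web: 200 × 7 = 1400
  app: 60 × 2.5 = 150
  mobile: 320 × 9 = 2880
  mail: 340 × 8.5 = 2890
Adjusted estimate = 7950 / 980 = 8.11224 → 8.1.

8.1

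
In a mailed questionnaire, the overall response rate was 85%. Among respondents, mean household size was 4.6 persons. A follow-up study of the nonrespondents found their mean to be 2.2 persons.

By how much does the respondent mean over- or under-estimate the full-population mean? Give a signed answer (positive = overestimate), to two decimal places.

+0.36

Nonresponse fraction = 1 − 0.85 = 0.15.
Bias = (nonresponse fraction) × (respondent mean − nonrespondent mean)
     = 0.15 × (4.6 − 2.2) = 0.15 × 2.4 = 0.36.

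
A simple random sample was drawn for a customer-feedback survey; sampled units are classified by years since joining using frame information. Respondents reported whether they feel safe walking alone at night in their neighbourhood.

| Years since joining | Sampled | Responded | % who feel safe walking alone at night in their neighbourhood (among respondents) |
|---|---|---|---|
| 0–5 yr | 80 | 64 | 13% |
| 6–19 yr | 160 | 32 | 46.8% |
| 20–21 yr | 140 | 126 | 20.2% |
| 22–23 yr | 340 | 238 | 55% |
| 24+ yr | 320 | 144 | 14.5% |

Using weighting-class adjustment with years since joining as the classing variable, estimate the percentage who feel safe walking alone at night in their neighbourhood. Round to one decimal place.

33.4%

Class response rates: 0–5 yr 64/80 = 80%, 6–19 yr 32/160 = 20%, 20–21 yr 126/140 = 90%, 22–23 yr 238/340 = 70%, 24+ yr 144/320 = 45%.
Weighting each respondent by the inverse class response rate inflates each class back to its sampled size, so the class weight is n_sampled:
  0–5 yr: 80 × 13 = 1040
  6–19 yr: 160 × 46.8 = 7488
  20–21 yr: 140 × 20.2 = 2828
  22–23 yr: 340 × 55 = 18,700
  24+ yr: 320 × 14.5 = 4640
Adjusted estimate = 34,696 / 1,040 = 33.3615 → 33.4%.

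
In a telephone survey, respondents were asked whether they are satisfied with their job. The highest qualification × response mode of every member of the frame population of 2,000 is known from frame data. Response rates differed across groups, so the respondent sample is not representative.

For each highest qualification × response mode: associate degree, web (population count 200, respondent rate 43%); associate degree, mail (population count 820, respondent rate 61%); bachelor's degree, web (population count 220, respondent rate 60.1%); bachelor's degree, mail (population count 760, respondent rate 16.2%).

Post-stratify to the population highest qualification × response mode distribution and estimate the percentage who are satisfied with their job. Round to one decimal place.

42.1%

Weight each group's respondent value by its population share:
  associate degree, web: (200/2,000) × 43 = 4.3
  associate degree, mail: (820/2,000) × 61 = 25.01
  bachelor's degree, web: (220/2,000) × 60.1 = 6.611
  bachelor's degree, mail: (760/2,000) × 16.2 = 6.156
Post-stratified estimate = 42.077 → 42.1%.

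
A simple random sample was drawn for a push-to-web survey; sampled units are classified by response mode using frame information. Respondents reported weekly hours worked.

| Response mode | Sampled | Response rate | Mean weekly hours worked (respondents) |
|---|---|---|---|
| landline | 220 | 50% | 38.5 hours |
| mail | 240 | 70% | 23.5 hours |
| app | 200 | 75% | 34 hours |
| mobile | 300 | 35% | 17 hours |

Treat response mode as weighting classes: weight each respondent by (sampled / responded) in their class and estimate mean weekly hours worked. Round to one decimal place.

27.1

Inverse-response-rate weighting restores each class to its sampled count, so class totals weight by n_sampled:
  landline: 220 × 38.5 = 8470
  mail: 240 × 23.5 = 5640
  app: 200 × 34 = 6800
  mobile: 300 × 17 = 5100
Adjusted estimate = 26,010 / 960 = 27.0938 → 27.1.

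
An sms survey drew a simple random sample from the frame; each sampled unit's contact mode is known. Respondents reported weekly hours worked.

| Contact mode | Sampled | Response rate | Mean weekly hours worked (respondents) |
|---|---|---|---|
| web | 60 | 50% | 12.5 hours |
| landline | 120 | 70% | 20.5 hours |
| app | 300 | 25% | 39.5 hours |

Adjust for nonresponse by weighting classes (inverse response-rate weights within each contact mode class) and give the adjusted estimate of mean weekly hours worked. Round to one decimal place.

31.4

Weighting each respondent by the inverse class response rate inflates each class back to its sampled size, so the class weight is n_sampled:
  web: 60 × 12.5 = 750
  landline: 120 × 20.5 = 2460
  app: 300 × 39.5 = 11,850
Adjusted estimate = 15,060 / 480 = 31.375 → 31.4.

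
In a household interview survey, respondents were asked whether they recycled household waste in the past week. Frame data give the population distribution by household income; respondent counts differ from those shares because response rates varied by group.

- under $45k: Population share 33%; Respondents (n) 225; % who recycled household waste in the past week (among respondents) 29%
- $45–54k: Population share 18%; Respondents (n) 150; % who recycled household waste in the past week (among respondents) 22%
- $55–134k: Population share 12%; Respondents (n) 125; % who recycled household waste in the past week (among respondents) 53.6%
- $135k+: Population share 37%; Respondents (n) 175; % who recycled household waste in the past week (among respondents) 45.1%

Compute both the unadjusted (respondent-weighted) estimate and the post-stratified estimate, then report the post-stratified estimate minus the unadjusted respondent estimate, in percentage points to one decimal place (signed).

+0.5 percentage points

Naive respondent-only estimate (weights = respondent counts):
  (225/675)×29 + (150/675)×22 + (125/675)×53.6 + (175/675)×45.1 = 36.1741%
Post-stratified estimate weights by population shares:
  0.33×29 + 0.18×22 + 0.12×53.6 + 0.37×45.1 = 36.649%
Difference = 36.649 − 36.1741 = 0.4749 pp.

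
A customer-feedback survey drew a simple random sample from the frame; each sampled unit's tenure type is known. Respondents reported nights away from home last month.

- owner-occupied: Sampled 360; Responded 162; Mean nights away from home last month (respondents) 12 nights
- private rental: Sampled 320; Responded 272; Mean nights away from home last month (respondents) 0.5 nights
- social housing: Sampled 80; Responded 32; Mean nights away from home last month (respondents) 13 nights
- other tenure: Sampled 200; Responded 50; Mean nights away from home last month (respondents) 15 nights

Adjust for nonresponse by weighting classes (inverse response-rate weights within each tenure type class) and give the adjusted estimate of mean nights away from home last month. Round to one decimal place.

8.9

Class response rates: owner-occupied 162/360 = 45%, private rental 272/320 = 85%, social housing 32/80 = 40%, other tenure 50/200 = 25%.
With weight = n_sampled/n_responded per class, the weighted class total is n_sampled:
  owner-occupied: 360 × 12 = 4320
  private rental: 320 × 0.5 = 160
  social housing: 80 × 13 = 1040
  other tenure: 200 × 15 = 3000
Adjusted estimate = 8520 / 960 = 8.875 → 8.9.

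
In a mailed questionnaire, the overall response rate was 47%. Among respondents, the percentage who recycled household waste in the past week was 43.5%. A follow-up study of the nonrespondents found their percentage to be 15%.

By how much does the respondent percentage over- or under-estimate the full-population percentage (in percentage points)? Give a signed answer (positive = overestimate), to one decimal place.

+15.1 percentage points

Nonresponse fraction = 1 − 0.47 = 0.53.
Bias = (nonresponse fraction) × (respondent percentage − nonrespondent percentage)
     = 0.53 × (43.5 − 15) = 0.53 × 28.5 = 15.105.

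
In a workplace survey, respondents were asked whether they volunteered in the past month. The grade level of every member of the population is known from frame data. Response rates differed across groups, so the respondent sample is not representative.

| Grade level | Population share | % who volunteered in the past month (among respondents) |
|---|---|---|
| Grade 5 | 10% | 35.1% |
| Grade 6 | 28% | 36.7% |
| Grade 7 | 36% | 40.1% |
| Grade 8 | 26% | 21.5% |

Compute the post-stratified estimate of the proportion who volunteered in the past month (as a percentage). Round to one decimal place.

Post-stratification weights by population share, not respondent share:
  Grade 5: 0.1 × 35.1 = 3.51
  Grade 6: 0.28 × 36.7 = 10.276
  Grade 7: 0.36 × 40.1 = 14.436
  Grade 8: 0.26 × 21.5 = 5.59
Post-stratified estimate = 33.812 → 33.8%.

33.8%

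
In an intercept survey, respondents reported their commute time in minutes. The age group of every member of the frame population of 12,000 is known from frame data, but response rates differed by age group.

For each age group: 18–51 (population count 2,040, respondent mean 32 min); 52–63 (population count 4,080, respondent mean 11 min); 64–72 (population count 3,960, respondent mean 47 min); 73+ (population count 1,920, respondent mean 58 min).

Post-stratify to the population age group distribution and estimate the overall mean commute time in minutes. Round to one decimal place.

Weight each group's respondent value by its population share:
  18–51: (2,040/12,000) × 32 = 5.44
  52–63: (4,080/12,000) × 11 = 3.74
  64–72: (3,960/12,000) × 47 = 15.51
  73+: (1,920/12,000) × 58 = 9.28
Post-stratified estimate = 33.97 → 34.0.

34.0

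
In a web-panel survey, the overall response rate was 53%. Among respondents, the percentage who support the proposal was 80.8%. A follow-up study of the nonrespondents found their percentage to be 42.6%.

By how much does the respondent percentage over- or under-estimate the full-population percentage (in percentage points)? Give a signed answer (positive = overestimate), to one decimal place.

Nonresponse fraction = 1 − 0.53 = 0.47.
Bias = (nonresponse fraction) × (respondent percentage − nonrespondent percentage)
     = 0.47 × (80.8 − 42.6) = 0.47 × 38.2 = 17.954.

+18.0 percentage points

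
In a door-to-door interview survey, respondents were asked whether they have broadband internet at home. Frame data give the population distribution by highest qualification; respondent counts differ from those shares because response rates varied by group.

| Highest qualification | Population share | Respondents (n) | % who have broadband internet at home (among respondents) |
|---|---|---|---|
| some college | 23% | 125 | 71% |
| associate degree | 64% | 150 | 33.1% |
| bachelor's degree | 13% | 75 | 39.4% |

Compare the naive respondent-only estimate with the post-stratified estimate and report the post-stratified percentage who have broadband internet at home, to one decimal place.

42.6%

Without adjustment, the pooled respondent share is:
  (125/350)×71 + (150/350)×33.1 + (75/350)×39.4 = 47.9857%
Reweighting by population highest qualification shares:
  0.23×71 + 0.64×33.1 + 0.13×39.4 = 42.636%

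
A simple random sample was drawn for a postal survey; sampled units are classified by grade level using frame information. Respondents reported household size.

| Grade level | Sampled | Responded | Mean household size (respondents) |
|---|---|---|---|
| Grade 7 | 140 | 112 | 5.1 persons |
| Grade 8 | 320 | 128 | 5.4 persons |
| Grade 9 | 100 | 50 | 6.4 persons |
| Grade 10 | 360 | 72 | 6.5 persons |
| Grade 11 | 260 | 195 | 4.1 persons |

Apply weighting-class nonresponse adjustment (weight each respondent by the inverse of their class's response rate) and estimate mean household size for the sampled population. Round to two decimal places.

Class response rates: Grade 7 112/140 = 80%, Grade 8 128/320 = 40%, Grade 9 50/100 = 50%, Grade 10 72/360 = 20%, Grade 11 195/260 = 75%.
With weight = n_sampled/n_responded per class, the weighted class total is n_sampled:
  Grade 7: 140 × 5.1 = 714
  Grade 8: 320 × 5.4 = 1728
  Grade 9: 100 × 6.4 = 640
  Grade 10: 360 × 6.5 = 2340
  Grade 11: 260 × 4.1 = 1066
Adjusted estimate = 6488 / 1,180 = 5.49831 → 5.50.

5.50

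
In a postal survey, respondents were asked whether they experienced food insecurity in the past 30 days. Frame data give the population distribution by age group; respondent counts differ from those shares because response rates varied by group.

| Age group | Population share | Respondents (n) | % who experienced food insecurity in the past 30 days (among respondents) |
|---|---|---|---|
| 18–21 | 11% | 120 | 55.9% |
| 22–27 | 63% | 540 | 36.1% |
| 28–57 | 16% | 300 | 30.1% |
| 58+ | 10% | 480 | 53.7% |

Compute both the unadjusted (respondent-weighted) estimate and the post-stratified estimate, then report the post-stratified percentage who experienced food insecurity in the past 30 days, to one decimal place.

39.1%

Naive respondent-only estimate (weights = respondent counts):
  (120/1440)×55.9 + (540/1440)×36.1 + (300/1440)×30.1 + (480/1440)×53.7 = 42.3667%
Post-stratifying to population shares instead:
  0.11×55.9 + 0.63×36.1 + 0.16×30.1 + 0.1×53.7 = 39.078%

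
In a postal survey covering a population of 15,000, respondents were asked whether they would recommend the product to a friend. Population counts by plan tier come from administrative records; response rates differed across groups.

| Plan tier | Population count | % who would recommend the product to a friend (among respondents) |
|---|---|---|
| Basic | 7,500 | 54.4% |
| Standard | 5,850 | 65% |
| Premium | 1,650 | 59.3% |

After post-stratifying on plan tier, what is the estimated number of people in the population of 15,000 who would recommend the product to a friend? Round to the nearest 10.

8,860

Apply each group's respondent rate to its population count:
  Basic: 7,500 × 54.4% = 4080
  Standard: 5,850 × 65% = 3802.5
  Premium: 1,650 × 59.3% = 978.45
Estimated total = 8860.95 → 8,860.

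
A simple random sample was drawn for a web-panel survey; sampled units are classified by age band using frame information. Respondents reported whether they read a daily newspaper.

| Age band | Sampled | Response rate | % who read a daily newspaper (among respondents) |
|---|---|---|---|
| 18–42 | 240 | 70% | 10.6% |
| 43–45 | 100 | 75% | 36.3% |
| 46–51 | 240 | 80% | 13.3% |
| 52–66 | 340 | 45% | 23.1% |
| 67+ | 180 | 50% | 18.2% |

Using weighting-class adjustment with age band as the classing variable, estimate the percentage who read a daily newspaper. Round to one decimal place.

18.6%

Weighting each respondent by the inverse class response rate inflates each class back to its sampled size, so the class weight is n_sampled:
  18–42: 240 × 10.6 = 2544
  43–45: 100 × 36.3 = 3630
  46–51: 240 × 13.3 = 3192
  52–66: 340 × 23.1 = 7854
  67+: 180 × 18.2 = 3276
Adjusted estimate = 20,496 / 1,100 = 18.6327 → 18.6%.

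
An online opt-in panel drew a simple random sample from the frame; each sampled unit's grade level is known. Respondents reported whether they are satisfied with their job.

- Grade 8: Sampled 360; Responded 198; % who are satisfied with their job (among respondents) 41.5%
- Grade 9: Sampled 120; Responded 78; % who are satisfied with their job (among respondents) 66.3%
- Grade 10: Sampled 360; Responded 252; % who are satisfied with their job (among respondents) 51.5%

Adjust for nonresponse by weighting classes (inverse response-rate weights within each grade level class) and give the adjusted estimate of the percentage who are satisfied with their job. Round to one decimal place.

49.3%

Class response rates: Grade 8 198/360 = 55%, Grade 9 78/120 = 65%, Grade 10 252/360 = 70%.
Each respondent's weight = sampled/responded in their class; summing within a class gives n_sampled, so:
  Grade 8: 360 × 41.5 = 14,940
  Grade 9: 120 × 66.3 = 7956
  Grade 10: 360 × 51.5 = 18,540
Adjusted estimate = 41,436 / 840 = 49.3286 → 49.3%.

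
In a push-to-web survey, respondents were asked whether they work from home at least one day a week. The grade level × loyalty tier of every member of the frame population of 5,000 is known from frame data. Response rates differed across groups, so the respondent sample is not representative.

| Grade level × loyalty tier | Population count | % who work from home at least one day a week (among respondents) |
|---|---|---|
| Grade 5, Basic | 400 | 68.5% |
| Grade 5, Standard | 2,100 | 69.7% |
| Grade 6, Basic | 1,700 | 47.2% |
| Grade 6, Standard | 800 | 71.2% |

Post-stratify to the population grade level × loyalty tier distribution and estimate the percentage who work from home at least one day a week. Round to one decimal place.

Weight each group's respondent value by its population share:
  Grade 5, Basic: (400/5,000) × 68.5 = 5.48
  Grade 5, Standard: (2,100/5,000) × 69.7 = 29.274
  Grade 6, Basic: (1,700/5,000) × 47.2 = 16.048
  Grade 6, Standard: (800/5,000) × 71.2 = 11.392
Post-stratified estimate = 62.194 → 62.2%.

62.2%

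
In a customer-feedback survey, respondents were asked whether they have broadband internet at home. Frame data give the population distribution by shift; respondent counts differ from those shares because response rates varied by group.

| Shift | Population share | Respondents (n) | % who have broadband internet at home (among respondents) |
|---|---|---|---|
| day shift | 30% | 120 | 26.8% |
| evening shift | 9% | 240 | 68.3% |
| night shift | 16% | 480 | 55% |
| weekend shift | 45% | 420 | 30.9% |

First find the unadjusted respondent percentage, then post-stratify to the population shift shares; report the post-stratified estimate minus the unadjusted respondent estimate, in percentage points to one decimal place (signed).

-9.9 percentage points

Unadjusted (pooled respondent) estimate weights by respondent counts:
  (120/1260)×26.8 + (240/1260)×68.3 + (480/1260)×55 + (420/1260)×30.9 = 46.8143%
Reweighting by population shift shares:
  0.3×26.8 + 0.09×68.3 + 0.16×55 + 0.45×30.9 = 36.892%
Difference = 36.892 − 46.8143 = -9.9223 pp.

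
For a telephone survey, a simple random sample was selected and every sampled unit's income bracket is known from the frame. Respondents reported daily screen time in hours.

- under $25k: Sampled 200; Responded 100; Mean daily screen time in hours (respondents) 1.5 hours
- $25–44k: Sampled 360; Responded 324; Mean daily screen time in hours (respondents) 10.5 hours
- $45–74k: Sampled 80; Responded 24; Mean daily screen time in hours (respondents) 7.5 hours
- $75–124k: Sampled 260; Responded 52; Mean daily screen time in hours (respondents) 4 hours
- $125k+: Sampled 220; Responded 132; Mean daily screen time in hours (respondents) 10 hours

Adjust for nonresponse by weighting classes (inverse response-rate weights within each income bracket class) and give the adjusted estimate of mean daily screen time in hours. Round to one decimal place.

Response rates by class: under $25k 100/200 = 50%, $25–44k 324/360 = 90%, $45–74k 24/80 = 30%, $75–124k 52/260 = 20%, $125k+ 132/220 = 60%.
With weight = n_sampled/n_responded per class, the weighted class total is n_sampled:
  under $25k: 200 × 1.5 = 300
  $25–44k: 360 × 10.5 = 3780
  $45–74k: 80 × 7.5 = 600
  $75–124k: 260 × 4 = 1040
  $125k+: 220 × 10 = 2200
Adjusted estimate = 7920 / 1,120 = 7.07143 → 7.1.

7.1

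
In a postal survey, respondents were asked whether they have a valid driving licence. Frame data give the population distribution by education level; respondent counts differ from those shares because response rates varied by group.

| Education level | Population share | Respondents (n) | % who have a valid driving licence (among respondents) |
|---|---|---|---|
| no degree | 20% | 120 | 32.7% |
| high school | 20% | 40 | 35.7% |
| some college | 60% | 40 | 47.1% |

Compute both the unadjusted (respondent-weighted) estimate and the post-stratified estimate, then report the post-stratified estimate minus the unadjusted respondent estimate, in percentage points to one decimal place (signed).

+5.8 percentage points

Without adjustment, the pooled respondent share is:
  (120/200)×32.7 + (40/200)×35.7 + (40/200)×47.1 = 36.18%
Reweighting by population education level shares:
  0.2×32.7 + 0.2×35.7 + 0.6×47.1 = 41.94%
Difference = 41.94 − 36.18 = 5.76 pp.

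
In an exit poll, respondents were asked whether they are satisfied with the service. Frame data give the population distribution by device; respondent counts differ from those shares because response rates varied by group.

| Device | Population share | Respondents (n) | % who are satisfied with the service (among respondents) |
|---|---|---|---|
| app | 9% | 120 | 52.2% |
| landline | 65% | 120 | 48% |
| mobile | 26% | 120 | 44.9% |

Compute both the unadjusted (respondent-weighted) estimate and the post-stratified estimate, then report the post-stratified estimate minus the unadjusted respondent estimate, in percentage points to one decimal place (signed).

-0.8 percentage points

Naive respondent-only estimate (weights = respondent counts):
  (120/360)×52.2 + (120/360)×48 + (120/360)×44.9 = 48.3667%
Post-stratified estimate weights by population shares:
  0.09×52.2 + 0.65×48 + 0.26×44.9 = 47.572%
Difference = 47.572 − 48.3667 = -0.7947 pp.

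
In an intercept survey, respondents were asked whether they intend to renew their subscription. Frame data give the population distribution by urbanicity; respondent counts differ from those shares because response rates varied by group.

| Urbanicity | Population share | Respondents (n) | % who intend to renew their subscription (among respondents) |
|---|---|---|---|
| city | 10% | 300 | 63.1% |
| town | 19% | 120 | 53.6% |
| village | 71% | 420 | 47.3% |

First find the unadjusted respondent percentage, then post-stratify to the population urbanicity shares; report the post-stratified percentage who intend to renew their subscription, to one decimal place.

50.1%

Unadjusted (pooled respondent) estimate weights by respondent counts:
  (300/840)×63.1 + (120/840)×53.6 + (420/840)×47.3 = 53.8429%
Post-stratified estimate weights by population shares:
  0.1×63.1 + 0.19×53.6 + 0.71×47.3 = 50.077%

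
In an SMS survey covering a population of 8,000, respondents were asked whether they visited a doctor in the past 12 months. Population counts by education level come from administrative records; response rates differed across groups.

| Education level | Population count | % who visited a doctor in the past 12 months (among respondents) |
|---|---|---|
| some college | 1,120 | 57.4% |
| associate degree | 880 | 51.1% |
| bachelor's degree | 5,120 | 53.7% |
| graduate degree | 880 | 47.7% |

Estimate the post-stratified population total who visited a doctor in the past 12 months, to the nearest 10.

4,260

Each cell contributes its population count × the respondent rate:
  some college: 1,120 × 57.4% = 642.88
  associate degree: 880 × 51.1% = 449.68
  bachelor's degree: 5,120 × 53.7% = 2749.44
  graduate degree: 880 × 47.7% = 419.76
Estimated total = 4261.76 → 4,260.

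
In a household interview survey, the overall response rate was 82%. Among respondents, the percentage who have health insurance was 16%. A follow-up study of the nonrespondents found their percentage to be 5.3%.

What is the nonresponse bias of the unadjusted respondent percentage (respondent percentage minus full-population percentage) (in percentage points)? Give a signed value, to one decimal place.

Nonresponse fraction = 1 − 0.82 = 0.18.
Bias = (nonresponse fraction) × (respondent percentage − nonrespondent percentage)
     = 0.18 × (16 − 5.3) = 0.18 × 10.7 = 1.926.

+1.9 percentage points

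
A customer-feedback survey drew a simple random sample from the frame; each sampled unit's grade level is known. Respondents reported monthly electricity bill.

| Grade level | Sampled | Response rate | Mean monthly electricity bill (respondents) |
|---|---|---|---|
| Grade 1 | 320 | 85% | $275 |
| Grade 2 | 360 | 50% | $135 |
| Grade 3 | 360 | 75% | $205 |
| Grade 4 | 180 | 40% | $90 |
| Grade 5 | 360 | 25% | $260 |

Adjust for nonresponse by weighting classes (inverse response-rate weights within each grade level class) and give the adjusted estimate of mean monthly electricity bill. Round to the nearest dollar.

$203

Weighting each respondent by the inverse class response rate inflates each class back to its sampled size, so the class weight is n_sampled:
  Grade 1: 320 × 275 = 88,000
  Grade 2: 360 × 135 = 48,600
  Grade 3: 360 × 205 = 73,800
  Grade 4: 180 × 90 = 16,200
  Grade 5: 360 × 260 = 93,600
Adjusted estimate = 320,200 / 1,580 = 202.658 → $203.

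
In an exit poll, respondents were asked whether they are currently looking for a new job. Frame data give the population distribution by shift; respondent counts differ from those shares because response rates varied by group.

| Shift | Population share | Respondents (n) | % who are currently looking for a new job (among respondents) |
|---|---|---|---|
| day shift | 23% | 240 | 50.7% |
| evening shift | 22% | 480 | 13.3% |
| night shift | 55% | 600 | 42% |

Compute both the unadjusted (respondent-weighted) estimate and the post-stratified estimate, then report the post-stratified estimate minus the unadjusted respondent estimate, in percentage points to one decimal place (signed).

+4.5 percentage points

Naive respondent-only estimate (weights = respondent counts):
  (240/1320)×50.7 + (480/1320)×13.3 + (600/1320)×42 = 33.1455%
Reweighting by population shift shares:
  0.23×50.7 + 0.22×13.3 + 0.55×42 = 37.687%
Difference = 37.687 − 33.1455 = 4.5415 pp.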